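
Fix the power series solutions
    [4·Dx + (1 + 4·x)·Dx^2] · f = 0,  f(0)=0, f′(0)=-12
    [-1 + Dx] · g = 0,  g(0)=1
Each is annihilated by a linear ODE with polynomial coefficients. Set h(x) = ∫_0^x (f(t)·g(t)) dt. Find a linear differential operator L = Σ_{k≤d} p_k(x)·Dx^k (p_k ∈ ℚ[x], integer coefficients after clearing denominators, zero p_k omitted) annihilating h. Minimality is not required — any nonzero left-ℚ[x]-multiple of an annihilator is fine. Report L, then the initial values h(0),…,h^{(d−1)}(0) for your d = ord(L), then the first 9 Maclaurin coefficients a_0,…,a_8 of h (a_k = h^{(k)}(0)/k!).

f: a_k = 0, -12, 24, -64, 192, -3072/5, 2048, -49152/7, 24576, …
g: a_k = 1, 1, 1/2, 1/6, 1/24, 1/120, 1/720, 1/5040, 1/40320, …
h₀=f·g: eliminate ⇒ L₀, order ≤ 2·1.
∫: right-multiply L₀ by Dx.
L = (-3 + 4·x)·Dx + (2 - 8·x)·Dx^2 + (1 + 4·x)·Dx^3  (order 3).
h: a_k = 0, 0, -6, 4, -23/2, 138/5, -1503/20, 9119/42, -2205587/3360, …
ICs: h(0) = 0, h′(0) = 0, h′′(0) = -12.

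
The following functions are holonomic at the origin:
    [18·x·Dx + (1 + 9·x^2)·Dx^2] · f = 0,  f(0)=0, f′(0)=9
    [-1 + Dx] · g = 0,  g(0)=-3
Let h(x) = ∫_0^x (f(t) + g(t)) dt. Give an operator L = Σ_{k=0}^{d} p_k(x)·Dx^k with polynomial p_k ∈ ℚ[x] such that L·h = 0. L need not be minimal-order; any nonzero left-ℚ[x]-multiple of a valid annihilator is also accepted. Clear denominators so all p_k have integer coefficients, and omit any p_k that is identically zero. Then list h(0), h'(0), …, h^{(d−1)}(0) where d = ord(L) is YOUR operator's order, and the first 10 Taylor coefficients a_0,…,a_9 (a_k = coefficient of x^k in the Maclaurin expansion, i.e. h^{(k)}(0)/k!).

f: a_k = 0, 9, 0, -27, 0, 729/5, 0, -6561/7, 0, 6561, …
g: a_k = -3, -3, -3/2, -1/2, -1/8, -1/40, -1/240, -1/1680, -1/13440, -1/120960, …
Weyl lclm of L_f,L_g ⇒ L₀ (ord ≤ 3).
h=∫h₀ ⇒ L = L₀·Dx.
L = (18 - 18·x - 486·x^2 - 162·x^3)·Dx^2 + (-19 + 468·x^2 - 81·x^4)·Dx^3 + (1 + 18·x + 18·x^2 + 162·x^3 + 81·x^4)·Dx^4  (order 4).
h: a_k = 0, -3, 3, -1/2, -55/8, -1/40, 5831/240, -1/1680, -1574641/13440, -1/120960, …
ICs: h(0) = 0, h′(0) = -3, h′′(0) = 6, h′′′(0) = -3.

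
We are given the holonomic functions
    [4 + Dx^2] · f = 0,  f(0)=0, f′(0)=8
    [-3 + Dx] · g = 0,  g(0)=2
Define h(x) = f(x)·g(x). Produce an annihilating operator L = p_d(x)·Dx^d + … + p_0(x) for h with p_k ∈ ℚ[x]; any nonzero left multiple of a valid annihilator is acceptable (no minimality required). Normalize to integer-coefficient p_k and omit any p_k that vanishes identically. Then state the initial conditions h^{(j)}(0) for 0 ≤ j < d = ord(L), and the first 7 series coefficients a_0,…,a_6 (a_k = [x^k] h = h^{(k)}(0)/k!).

f: a_k = 0, 8, 0, -16/3, 0, 16/15, 0, …
g: a_k = 2, 6, 9, 9, 27/4, 81/20, 81/40, …
Sym-product of L_f,L_g gives L₀ (≤ ord 2).
L = 13 - 6·Dx + Dx^2  (order 2).
h: a_k = 0, 16, 48, 184/3, 40, 122/15, -46/5, …
ICs: h(0) = 0, h′(0) = 16.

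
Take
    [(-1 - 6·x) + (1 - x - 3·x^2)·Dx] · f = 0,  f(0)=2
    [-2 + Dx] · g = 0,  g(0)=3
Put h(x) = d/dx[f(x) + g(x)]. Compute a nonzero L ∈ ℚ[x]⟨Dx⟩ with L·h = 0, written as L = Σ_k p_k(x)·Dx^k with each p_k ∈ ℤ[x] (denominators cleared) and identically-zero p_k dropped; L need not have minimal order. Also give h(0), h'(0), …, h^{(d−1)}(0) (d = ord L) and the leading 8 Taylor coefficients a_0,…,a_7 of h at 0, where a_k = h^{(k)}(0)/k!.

L = (26 + 268·x + 300·x^2 + 864·x^3 + 324·x^4) + (-19 - 136·x - 196·x^2 - 372·x^3 + 90·x^4 + 108·x^5)·Dx + (3 + x + 23·x^2 - 30·x^3 - 126·x^4 - 54·x^5)·Dx^2  (order 2).
h: a_k = 8, 28, 54, 160, 404, 5828/5, 45578/15, 853456/105, …
ICs: h(0) = 8, h′(0) = 28.

f: a_k = 2, 2, 8, 14, 38, 80, 194, 434, …
g: a_k = 3, 6, 6, 4, 2, 4/5, 4/15, 8/105, …
h₀=f+g: left-lcm gives L₀, ord ≤ 2.
Derive L from L₀ (diff closure).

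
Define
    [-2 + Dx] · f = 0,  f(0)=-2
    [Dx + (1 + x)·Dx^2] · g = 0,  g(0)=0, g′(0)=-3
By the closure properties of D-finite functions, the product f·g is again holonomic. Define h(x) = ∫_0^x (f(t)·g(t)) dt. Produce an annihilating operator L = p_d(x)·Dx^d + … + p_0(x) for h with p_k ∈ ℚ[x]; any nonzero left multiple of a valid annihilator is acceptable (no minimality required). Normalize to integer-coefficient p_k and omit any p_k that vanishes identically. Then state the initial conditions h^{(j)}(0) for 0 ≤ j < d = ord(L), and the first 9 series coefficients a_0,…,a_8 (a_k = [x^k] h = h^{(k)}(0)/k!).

f: a_k = -2, -4, -4, -8/3, -4/3, -8/15, -8/45, -16/315, -4/315, …
g: a_k = 0, -3, 3/2, -1, 3/4, -3/5, 1/2, -3/7, 3/8, …
Product ⇒ symmetric product L₀, ord ≤ 2.
h=∫₀ˣh₀: take L = L₀·Dx.
L = (2 + 4·x)·Dx + (-3 - 4·x)·Dx^2 + (1 + x)·Dx^3  (order 3).
h: a_k = 0, 0, 3, 3, 2, 9/10, 11/30, 2/21, 17/420, …
ICs: h(0) = 0, h′(0) = 0, h′′(0) = 6.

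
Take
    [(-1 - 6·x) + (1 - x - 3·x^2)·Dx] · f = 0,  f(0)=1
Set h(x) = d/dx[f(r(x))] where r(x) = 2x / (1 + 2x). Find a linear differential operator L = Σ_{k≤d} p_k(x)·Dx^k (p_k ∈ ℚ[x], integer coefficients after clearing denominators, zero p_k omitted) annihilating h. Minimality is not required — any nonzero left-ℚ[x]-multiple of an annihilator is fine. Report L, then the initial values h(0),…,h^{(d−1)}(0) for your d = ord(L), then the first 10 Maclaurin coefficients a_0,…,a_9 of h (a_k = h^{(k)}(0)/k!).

L = (12 + 72·x + 576·x^2 + 672·x^3) + (-1 - 18·x - 48·x^2 + 136·x^3 + 336·x^4)·Dx  (order 1).
h: a_k = 2, 24, 0, 576, -1440, 13824, -56448, 350208, -1658880, 8939520, …
ICs: h(0) = 2.

f: a_k = 1, 1, 4, 7, 19, 40, 97, 217, 508, 1159, …
Change of var in L_f (x↦r) gives L₀.
Differentiate: ansatz ord ≤ ord L₀ ⇒ L.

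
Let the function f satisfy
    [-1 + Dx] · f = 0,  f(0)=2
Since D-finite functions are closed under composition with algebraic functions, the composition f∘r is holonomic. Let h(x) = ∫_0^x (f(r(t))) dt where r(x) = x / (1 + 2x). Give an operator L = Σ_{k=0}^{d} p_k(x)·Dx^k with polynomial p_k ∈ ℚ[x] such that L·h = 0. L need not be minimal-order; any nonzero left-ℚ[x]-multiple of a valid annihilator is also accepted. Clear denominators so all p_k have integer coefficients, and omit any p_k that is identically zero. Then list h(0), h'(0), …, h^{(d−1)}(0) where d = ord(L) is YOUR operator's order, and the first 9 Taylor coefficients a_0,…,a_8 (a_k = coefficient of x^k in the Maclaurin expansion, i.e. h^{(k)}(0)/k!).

f: a_k = 2, 2, 1, 1/3, 1/12, 1/60, 1/360, 1/2520, 1/20160, …
Change of var in L_f (x↦r) gives L₀.
h=∫h₀ ⇒ L = L₀·Dx.
L = -Dx + (1 + 4·x + 4·x^2)·Dx^2  (order 2).
h: a_k = 0, 2, 1, -1, 13/12, -71/60, 49/40, -2699/2520, 9157/20160, …
ICs: h(0) = 0, h′(0) = 2.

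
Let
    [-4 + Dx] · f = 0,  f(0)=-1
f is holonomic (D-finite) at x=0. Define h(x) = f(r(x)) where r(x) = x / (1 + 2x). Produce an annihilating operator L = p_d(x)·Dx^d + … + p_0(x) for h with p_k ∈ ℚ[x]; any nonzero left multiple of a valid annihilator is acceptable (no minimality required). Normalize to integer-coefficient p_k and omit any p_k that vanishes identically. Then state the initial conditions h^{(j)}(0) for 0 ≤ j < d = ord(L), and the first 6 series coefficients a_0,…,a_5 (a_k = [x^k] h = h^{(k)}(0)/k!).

f: a_k = -1, -4, -8, -32/3, -32/3, -128/15, …
Change of var in L_f (x↦r) gives L₀.
L = -4 + (1 + 4·x + 4·x^2)·Dx  (order 1).
h: a_k = -1, -4, 0, 16/3, -32/3, 64/5, …
ICs: h(0) = -1.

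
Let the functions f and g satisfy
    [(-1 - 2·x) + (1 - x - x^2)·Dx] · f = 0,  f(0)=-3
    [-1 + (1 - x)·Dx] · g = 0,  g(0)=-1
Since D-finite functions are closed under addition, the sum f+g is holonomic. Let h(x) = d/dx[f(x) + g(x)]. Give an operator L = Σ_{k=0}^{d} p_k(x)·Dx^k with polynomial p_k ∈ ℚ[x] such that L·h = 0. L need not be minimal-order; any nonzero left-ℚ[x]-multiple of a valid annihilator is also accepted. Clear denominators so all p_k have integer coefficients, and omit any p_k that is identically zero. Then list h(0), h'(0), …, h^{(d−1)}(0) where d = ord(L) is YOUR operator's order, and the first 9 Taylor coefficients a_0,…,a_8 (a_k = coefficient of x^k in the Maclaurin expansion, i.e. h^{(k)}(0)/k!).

L = (-6 - 24·x - 24·x^3 + 6·x^4) + (6 + 6·x - 6·x^2 - 21·x^4 + 6·x^5)·Dx + (-1 + 2·x - 3·x^2 + 6·x^3 - 2·x^4 - 3·x^5 + x^6)·Dx^2  (order 2).
h: a_k = -4, -14, -30, -64, -125, -240, -448, -824, -1494, …
ICs: h(0) = -4, h′(0) = -14.

f: a_k = -3, -3, -6, -9, -15, -24, -39, -63, -102, …
g: a_k = -1, -1, -1, -1, -1, -1, -1, -1, -1, …
h₀=f+g: left-lcm gives L₀, ord ≤ 2.
Differentiate: ansatz ord ≤ ord L₀ ⇒ L.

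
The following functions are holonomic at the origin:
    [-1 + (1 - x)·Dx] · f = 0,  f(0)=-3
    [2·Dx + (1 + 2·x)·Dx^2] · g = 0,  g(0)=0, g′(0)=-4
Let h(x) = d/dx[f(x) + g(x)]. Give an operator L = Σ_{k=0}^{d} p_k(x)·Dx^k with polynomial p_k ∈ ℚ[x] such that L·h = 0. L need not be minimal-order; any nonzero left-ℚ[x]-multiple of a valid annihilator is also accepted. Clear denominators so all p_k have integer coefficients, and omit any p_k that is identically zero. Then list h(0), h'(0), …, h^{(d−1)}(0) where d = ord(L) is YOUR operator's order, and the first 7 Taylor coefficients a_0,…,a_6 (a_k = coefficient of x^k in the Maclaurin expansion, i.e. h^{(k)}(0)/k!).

f: a_k = -3, -3, -3, -3, -3, -3, -3, …
g: a_k = 0, -4, 4, -16/3, 8, -64/5, 64/3, …
f+g: L₀ = lclm(L_f,L_g), ord ≤ 1+2.
Differentiate: ansatz ord ≤ ord L₀ ⇒ L.
L = (14 + 4·x) + (-1 + 20·x + 8·x^2)·Dx + (-2 - 3·x + 3·x^2 + 2·x^3)·Dx^2  (order 2).
h: a_k = -7, 2, -25, 20, -79, 110, -277, …
ICs: h(0) = -7, h′(0) = 2.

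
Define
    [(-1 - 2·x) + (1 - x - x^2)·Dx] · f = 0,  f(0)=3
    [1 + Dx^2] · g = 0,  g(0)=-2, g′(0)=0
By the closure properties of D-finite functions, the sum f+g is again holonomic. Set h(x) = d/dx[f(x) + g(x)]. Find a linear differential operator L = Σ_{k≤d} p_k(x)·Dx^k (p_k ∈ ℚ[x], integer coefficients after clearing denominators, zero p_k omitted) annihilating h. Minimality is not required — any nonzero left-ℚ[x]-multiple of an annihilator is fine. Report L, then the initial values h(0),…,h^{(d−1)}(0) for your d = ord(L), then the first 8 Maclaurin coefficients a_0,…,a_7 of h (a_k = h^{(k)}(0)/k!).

L = (124 + 358·x + 470·x^2 + 230·x^3 + 130·x^4 + 18·x^5 + 6·x^6) + (-19 - 29·x + 36·x^2 + 55·x^3 + 50·x^4 + 27·x^5 + 7·x^6 + 2·x^7)·Dx + (124 + 358·x + 470·x^2 + 230·x^3 + 130·x^4 + 18·x^5 + 6·x^6)·Dx^2 + (-19 - 29·x + 36·x^2 + 55·x^3 + 50·x^4 + 27·x^5 + 7·x^6 + 2·x^7)·Dx^3  (order 3).
h: a_k = 3, 14, 27, 179/3, 120, 14041/60, 441, 2056319/2520, …
ICs: h(0) = 3, h′(0) = 14, h′′(0) = 54.

f: a_k = 3, 3, 6, 9, 15, 24, 39, 63, …
g: a_k = -2, 0, 1, 0, -1/12, 0, 1/360, 0, …
L₀ := lclm(L_f,L_g); ord L₀ ≤ 1+2.
Differentiate: ansatz ord ≤ ord L₀ ⇒ L.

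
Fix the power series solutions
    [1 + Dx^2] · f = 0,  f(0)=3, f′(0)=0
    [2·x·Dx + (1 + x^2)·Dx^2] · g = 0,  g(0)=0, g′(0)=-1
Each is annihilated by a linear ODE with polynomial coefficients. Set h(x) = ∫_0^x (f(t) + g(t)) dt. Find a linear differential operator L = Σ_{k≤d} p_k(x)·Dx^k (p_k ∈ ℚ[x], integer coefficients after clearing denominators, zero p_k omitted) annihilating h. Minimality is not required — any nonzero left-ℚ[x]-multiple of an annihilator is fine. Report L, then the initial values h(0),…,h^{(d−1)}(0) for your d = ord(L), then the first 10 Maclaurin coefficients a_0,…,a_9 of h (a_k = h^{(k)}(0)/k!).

L = (-22·x + 28·x^3 + 2·x^5)·Dx^2 + (-1 + 7·x^2 + 9·x^4 + x^6)·Dx^3 + (-22·x + 28·x^3 + 2·x^5)·Dx^4 + (-1 + 7·x^2 + 9·x^4 + x^6)·Dx^5  (order 5).
h: a_k = 0, 3, -1/2, -1/2, 1/12, 1/40, -1/30, -1/1680, 1/56, 1/120960, …
ICs: h(0) = 0, h′(0) = 3, h′′(0) = -1, h′′′(0) = -3, h′′′′(0) = 2.

f: a_k = 3, 0, -3/2, 0, 1/8, 0, -1/240, 0, 1/13440, 0, …
g: a_k = 0, -1, 0, 1/3, 0, -1/5, 0, 1/7, 0, -1/9, …
L₀ := lclm(L_f,L_g); ord L₀ ≤ 2+2.
h=∫h₀ ⇒ L = L₀·Dx.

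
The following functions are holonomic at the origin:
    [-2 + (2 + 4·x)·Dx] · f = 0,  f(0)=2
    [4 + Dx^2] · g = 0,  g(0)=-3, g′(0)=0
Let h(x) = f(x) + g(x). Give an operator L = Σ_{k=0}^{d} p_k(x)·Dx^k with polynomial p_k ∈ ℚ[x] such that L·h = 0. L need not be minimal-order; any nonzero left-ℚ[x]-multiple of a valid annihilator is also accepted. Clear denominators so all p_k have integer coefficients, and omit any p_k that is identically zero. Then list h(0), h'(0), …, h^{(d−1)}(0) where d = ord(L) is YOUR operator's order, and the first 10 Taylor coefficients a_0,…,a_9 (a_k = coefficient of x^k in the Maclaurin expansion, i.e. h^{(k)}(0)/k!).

L = (-28 - 64·x - 64·x^2) + (12 + 88·x + 192·x^2 + 128·x^3)·Dx + (-7 - 16·x - 16·x^2)·Dx^2 + (3 + 22·x + 48·x^2 + 32·x^3)·Dx^3  (order 3).
h: a_k = -1, 2, 5, 1, -13/4, 7/4, -283/120, 33/8, -45173/6720, 715/64, …
ICs: h(0) = -1, h′(0) = 2, h′′(0) = 10.

f: a_k = 2, 2, -1, 1, -5/4, 7/4, -21/8, 33/8, -429/64, 715/64, …
g: a_k = -3, 0, 6, 0, -2, 0, 4/15, 0, -2/105, 0, …
Weyl lclm of L_f,L_g ⇒ L₀ (ord ≤ 3).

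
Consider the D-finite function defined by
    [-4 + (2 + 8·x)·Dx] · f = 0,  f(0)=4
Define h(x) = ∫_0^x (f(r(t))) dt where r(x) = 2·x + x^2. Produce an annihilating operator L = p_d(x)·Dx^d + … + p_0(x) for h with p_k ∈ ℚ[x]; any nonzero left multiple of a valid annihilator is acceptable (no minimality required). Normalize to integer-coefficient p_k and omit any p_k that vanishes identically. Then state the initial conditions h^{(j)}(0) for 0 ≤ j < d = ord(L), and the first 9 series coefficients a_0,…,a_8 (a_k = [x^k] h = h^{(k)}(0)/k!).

L = (-4 - 4·x)·Dx + (1 + 8·x + 4·x^2)·Dx^2  (order 2).
h: a_k = 0, 4, 8, -8, 24, -456/5, 400, -13488/7, 9912, …
ICs: h(0) = 0, h′(0) = 4.

f: a_k = 4, 8, -8, 16, -40, 112, -336, 1056, -3432, …
h₀=f(r): pull back L_f along r ⇒ L₀.
Integrate: L := L₀·Dx.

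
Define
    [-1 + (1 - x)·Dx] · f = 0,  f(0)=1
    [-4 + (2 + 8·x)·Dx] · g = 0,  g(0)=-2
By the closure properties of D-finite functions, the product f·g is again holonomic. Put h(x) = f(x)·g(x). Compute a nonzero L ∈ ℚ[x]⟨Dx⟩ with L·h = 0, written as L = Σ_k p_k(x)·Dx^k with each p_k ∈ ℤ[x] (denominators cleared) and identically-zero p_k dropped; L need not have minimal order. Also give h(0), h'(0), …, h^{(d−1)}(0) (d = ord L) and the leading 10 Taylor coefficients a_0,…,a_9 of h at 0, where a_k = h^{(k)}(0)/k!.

f: a_k = 1, 1, 1, 1, 1, 1, 1, 1, 1, 1, …
g: a_k = -2, -4, 4, -8, 20, -56, 168, -528, 1716, -5720, …
f·g: L₀ = L_f ⊗_s L_g, ord ≤ 1·1.
L = (3 + 2·x) + (-1 - 3·x + 4·x^2)·Dx  (order 1).
h: a_k = -2, -6, -2, -10, 10, -46, 122, -406, 1310, -4410, …
ICs: h(0) = -2.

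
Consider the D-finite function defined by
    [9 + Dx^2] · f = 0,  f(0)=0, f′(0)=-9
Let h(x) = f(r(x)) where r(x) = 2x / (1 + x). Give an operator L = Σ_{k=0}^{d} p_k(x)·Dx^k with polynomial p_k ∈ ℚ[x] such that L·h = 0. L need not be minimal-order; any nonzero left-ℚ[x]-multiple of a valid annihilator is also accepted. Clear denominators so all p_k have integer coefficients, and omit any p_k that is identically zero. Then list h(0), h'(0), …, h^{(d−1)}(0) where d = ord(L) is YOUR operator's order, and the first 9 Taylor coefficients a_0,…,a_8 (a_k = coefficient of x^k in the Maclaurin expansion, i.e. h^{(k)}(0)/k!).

L = 36 + (2 + 6·x + 6·x^2 + 2·x^3)·Dx + (1 + 4·x + 6·x^2 + 4·x^3 + x^4)·Dx^2  (order 2).
h: a_k = 0, -18, 18, 90, -306, 2178/5, -90, -40158/35, 16938/5, …
ICs: h(0) = 0, h′(0) = -18.

f: a_k = 0, -9, 0, 27/2, 0, -243/40, 0, 729/560, 0, …
Change of var in L_f (x↦r) gives L₀.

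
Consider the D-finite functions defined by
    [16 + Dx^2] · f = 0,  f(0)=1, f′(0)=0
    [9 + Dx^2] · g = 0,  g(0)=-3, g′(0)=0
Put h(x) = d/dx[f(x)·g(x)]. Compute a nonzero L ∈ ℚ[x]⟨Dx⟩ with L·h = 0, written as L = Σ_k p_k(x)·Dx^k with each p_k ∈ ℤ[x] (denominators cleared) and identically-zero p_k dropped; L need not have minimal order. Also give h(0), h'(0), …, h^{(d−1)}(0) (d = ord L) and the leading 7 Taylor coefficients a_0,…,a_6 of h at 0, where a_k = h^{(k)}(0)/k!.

f: a_k = 1, 0, -8, 0, 32/3, 0, -256/45, …
g: a_k = -3, 0, 27/2, 0, -81/8, 0, 243/80, …
Product ⇒ symmetric product L₀, ord ≤ 4.
Differentiate: ansatz ord ≤ ord L₀ ⇒ L.
L = 49 + 50·Dx^2 + Dx^4  (order 4).
h: a_k = 0, 75, 0, -1201/2, 0, 11765/8, 0, …
ICs: h(0) = 0, h′(0) = 75, h′′(0) = 0, h′′′(0) = -3603.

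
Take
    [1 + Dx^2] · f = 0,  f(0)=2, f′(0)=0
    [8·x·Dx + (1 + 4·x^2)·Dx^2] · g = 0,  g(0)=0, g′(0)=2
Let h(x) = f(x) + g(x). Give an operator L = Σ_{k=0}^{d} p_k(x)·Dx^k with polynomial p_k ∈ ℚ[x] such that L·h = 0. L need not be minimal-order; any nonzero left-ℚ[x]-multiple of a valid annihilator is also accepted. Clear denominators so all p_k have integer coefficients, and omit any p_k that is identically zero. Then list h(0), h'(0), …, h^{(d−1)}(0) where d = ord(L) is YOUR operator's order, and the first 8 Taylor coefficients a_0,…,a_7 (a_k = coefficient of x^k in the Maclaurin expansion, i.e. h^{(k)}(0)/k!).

L = (-376·x + 1600·x^3 + 128·x^5)·Dx + (-7 + 76·x^2 + 432·x^4 + 64·x^6)·Dx^2 + (-376·x + 1600·x^3 + 128·x^5)·Dx^3 + (-7 + 76·x^2 + 432·x^4 + 64·x^6)·Dx^4  (order 4).
h: a_k = 2, 2, -1, -8/3, 1/12, 32/5, -1/360, -128/7, …
ICs: h(0) = 2, h′(0) = 2, h′′(0) = -2, h′′′(0) = -16.

f: a_k = 2, 0, -1, 0, 1/12, 0, -1/360, 0, …
g: a_k = 0, 2, 0, -8/3, 0, 32/5, 0, -128/7, …
f+g: L₀ = lclm(L_f,L_g), ord ≤ 2+2.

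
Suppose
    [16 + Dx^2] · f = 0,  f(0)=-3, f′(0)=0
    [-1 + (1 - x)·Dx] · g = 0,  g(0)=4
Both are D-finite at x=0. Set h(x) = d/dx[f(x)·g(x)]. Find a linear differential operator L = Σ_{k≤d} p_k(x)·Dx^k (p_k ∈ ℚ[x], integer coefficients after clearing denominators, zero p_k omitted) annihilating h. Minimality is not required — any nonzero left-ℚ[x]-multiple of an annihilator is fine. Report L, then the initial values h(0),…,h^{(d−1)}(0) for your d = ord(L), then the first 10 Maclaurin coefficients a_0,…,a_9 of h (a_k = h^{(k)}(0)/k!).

f: a_k = -3, 0, 24, 0, -32, 0, 256/15, 0, -512/105, 0, …
g: a_k = 4, 4, 4, 4, 4, 4, 4, 4, 4, 4, …
L₀ := L_f ⊗_s L_g (sym. prod.), ord ≤ 2.
h=h₀': d/dx-closure on L₀ ⇒ L.
L = (14 - 32·x + 16·x^2) + (-2 + 2·x)·Dx + (1 - 2·x + x^2)·Dx^2  (order 2).
h: a_k = -12, 168, 252, -176, -220, 728/5, 2548/15, 800/21, 300/7, 77768/945, …
ICs: h(0) = -12, h′(0) = 168.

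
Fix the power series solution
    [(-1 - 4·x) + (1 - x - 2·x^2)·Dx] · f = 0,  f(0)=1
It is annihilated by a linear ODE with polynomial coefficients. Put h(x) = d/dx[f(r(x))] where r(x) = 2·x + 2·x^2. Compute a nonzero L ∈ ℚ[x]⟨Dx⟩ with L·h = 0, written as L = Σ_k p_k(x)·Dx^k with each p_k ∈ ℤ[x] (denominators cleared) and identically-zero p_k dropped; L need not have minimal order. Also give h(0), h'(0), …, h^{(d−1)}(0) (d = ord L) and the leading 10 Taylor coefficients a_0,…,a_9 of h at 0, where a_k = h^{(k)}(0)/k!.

L = (14 + 108·x + 444·x^2 + 1312·x^3 + 2256·x^4 + 1920·x^5 + 640·x^6) + (-1 - 8·x + 6·x^2 + 148·x^3 + 440·x^4 + 624·x^5 + 448·x^6 + 128·x^7)·Dx  (order 1).
h: a_k = 2, 28, 192, 1232, 7480, 43248, 243712, 1344896, 7305120, 39192000, …
ICs: h(0) = 2.

f: a_k = 1, 1, 3, 5, 11, 21, 43, 85, 171, 341, …
h₀=f(r): pull back L_f along r ⇒ L₀.
h₀' ⇒ L via d/dx closure of L₀.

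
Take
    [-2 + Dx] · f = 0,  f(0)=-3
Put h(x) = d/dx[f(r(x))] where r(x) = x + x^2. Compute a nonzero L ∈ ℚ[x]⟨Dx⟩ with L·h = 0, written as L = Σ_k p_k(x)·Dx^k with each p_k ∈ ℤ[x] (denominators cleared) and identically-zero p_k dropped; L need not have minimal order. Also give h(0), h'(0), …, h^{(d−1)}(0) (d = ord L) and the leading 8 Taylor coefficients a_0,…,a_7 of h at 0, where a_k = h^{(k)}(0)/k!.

f: a_k = -3, -6, -6, -4, -2, -4/5, -4/15, -8/105, …
Change of var in L_f (x↦r) gives L₀.
h₀' ⇒ L via d/dx closure of L₀.
L = (4 + 8·x + 8·x^2) + (-1 - 2·x)·Dx  (order 1).
h: a_k = -6, -24, -48, -80, -104, -608/5, -1856/15, -12224/105, …
ICs: h(0) = -6.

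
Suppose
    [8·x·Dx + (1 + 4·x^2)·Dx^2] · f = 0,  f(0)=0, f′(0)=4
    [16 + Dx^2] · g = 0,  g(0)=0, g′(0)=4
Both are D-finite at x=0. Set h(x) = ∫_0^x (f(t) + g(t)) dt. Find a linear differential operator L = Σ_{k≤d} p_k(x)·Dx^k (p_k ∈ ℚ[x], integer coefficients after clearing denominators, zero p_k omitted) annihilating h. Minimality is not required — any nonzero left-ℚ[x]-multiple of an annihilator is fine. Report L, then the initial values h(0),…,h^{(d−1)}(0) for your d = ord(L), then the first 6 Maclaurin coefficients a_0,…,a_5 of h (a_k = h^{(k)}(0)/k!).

f: a_k = 0, 4, 0, -16/3, 0, 64/5, …
g: a_k = 0, 4, 0, -32/3, 0, 128/15, …
Sum ⇒ L₀ = lclm(L_f,L_g) in ℚ(x)⟨Dx⟩.
Integrate: L := L₀·Dx.
L = (-512·x + 5120·x^3 + 4096·x^5)·Dx^2 + (16 + 512·x^2 + 2304·x^4 + 2048·x^6)·Dx^3 + (-32·x + 320·x^3 + 256·x^5)·Dx^4 + (1 + 32·x^2 + 144·x^4 + 128·x^6)·Dx^5  (order 5).
h: a_k = 0, 0, 4, 0, -4, 0, …
ICs: h(0) = 0, h′(0) = 0, h′′(0) = 8, h′′′(0) = 0, h′′′′(0) = -96.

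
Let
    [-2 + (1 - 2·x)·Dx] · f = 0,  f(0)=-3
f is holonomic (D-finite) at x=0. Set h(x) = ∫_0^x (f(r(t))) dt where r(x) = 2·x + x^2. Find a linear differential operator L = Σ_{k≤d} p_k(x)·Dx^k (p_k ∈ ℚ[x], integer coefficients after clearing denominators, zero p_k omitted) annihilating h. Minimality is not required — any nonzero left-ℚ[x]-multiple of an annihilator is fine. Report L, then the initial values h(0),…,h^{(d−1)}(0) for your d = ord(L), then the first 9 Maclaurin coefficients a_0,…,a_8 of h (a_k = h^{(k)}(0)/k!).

L = (4 + 4·x)·Dx + (-1 + 4·x + 2·x^2)·Dx^2  (order 2).
h: a_k = 0, -3, -6, -18, -60, -1068/5, -792, -21144/7, -11760, …
ICs: h(0) = 0, h′(0) = -3.

f: a_k = -3, -6, -12, -24, -48, -96, -192, -384, -768, …
Substitute x→r, Dx→(1/r')Dx; clear ⇒ L₀.
∫: right-multiply L₀ by Dx.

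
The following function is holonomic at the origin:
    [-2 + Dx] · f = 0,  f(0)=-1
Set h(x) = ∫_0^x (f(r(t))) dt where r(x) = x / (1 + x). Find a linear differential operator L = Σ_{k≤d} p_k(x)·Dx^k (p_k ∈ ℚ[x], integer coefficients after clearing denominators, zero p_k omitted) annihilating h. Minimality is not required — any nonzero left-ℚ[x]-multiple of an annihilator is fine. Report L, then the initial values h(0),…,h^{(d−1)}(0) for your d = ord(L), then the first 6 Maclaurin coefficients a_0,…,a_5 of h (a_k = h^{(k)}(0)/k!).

L = -2·Dx + (1 + 2·x + x^2)·Dx^2  (order 2).
h: a_k = 0, -1, -1, 0, 1/6, -2/15, …
ICs: h(0) = 0, h′(0) = -1.

f: a_k = -1, -2, -2, -4/3, -2/3, -4/15, …
h₀=f(r): pull back L_f along r ⇒ L₀.
h=∫₀ˣh₀: take L = L₀·Dx.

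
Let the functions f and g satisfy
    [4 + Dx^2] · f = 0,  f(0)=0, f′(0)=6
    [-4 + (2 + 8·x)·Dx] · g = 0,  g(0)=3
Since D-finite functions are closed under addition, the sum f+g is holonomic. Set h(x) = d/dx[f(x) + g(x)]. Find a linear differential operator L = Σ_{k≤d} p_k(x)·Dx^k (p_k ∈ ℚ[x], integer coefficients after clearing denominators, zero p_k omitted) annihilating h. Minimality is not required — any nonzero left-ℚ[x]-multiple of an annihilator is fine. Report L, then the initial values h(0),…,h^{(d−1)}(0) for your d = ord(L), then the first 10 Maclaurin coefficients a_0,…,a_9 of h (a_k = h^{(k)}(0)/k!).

L = (-32 - 16·x - 32·x^2) + (-4 - 24·x - 48·x^2 - 64·x^3)·Dx + (-8 - 4·x - 8·x^2)·Dx^2 + (-1 - 6·x - 12·x^2 - 16·x^3)·Dx^3  (order 3).
h: a_k = 12, -12, 24, -120, 424, -1512, 83152/15, -20592, 8108104/105, -291720, …
ICs: h(0) = 12, h′(0) = -12, h′′(0) = 48.

f: a_k = 0, 6, 0, -4, 0, 4/5, 0, -8/105, 0, 4/945, …
g: a_k = 3, 6, -6, 12, -30, 84, -252, 792, -2574, 8580, …
f+g: L₀ = lclm(L_f,L_g), ord ≤ 2+1.
h₀' ⇒ L via d/dx closure of L₀.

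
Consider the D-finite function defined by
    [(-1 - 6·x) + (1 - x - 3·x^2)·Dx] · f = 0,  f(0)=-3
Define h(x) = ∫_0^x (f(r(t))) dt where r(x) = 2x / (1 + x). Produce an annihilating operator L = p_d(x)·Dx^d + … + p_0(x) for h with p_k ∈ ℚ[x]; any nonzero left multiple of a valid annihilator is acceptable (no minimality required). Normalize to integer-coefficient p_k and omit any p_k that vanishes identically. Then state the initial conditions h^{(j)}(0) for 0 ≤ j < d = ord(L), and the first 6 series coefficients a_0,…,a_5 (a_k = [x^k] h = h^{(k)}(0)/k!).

f: a_k = -3, -3, -12, -21, -57, -120, …
h₀=f(r): pull back L_f along r ⇒ L₀.
Integrate: L := L₀·Dx.
L = (2 + 26·x)·Dx + (-1 - x + 13·x^2 + 13·x^3)·Dx^2  (order 2).
h: a_k = 0, -3, -3, -14, -39/2, -546/5, …
ICs: h(0) = 0, h′(0) = -3.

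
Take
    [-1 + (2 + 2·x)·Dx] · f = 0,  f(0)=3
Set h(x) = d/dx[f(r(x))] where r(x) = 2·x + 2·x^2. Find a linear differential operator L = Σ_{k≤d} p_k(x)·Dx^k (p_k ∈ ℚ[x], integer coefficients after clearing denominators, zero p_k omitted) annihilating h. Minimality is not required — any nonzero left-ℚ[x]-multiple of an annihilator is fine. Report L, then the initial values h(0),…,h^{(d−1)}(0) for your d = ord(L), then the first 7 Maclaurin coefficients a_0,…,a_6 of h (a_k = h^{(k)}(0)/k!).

f: a_k = 3, 3/2, -3/8, 3/16, -15/128, 21/256, -63/1024, …
Change of var in L_f (x↦r) gives L₀.
Differentiate: ansatz ord ≤ ord L₀ ⇒ L.
L = 1 + (-1 - 4·x - 6·x^2 - 4·x^3)·Dx  (order 1).
h: a_k = 3, 3, -9/2, 9/2, -15/8, -27/8, 147/16, …
ICs: h(0) = 3.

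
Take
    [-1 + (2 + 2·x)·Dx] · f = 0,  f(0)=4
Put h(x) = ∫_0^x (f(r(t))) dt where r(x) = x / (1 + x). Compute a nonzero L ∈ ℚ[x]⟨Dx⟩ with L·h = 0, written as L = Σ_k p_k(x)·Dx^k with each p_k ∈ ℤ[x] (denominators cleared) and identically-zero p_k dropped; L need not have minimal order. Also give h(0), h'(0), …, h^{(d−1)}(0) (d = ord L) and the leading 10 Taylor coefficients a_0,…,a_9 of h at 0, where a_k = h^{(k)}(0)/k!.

f: a_k = 4, 2, -1/2, 1/4, -5/32, 7/64, -21/256, 33/512, -429/8192, 715/16384, …
f∘r: x↦r, Dx↦Dx/r' in L_f ⇒ L₀.
h=∫h₀ ⇒ L = L₀·Dx.
L = -Dx + (2 + 6·x + 4·x^2)·Dx^2  (order 2).
h: a_k = 0, 4, 1, -5/6, 13/16, -141/160, 133/128, -2353/1792, 7205/4096, -182461/73728, …
ICs: h(0) = 0, h′(0) = 4.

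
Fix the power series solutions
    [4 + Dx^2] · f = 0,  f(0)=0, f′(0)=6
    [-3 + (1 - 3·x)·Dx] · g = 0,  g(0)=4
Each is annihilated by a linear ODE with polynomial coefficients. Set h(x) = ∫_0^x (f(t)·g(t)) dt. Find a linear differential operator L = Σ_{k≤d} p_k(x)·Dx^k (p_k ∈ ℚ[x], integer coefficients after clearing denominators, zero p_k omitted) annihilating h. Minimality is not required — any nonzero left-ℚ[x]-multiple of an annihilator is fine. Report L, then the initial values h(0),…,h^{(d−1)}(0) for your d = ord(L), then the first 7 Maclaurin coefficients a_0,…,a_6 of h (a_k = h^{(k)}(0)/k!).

L = (-4 + 12·x)·Dx + 6·Dx^2 + (-1 + 3·x)·Dx^3  (order 3).
h: a_k = 0, 0, 12, 24, 50, 120, 4508/15, …
ICs: h(0) = 0, h′(0) = 0, h′′(0) = 24.

f: a_k = 0, 6, 0, -4, 0, 4/5, 0, …
g: a_k = 4, 12, 36, 108, 324, 972, 2916, …
L₀ := L_f ⊗_s L_g (sym. prod.), ord ≤ 2.
h=∫₀ˣh₀: take L = L₀·Dx.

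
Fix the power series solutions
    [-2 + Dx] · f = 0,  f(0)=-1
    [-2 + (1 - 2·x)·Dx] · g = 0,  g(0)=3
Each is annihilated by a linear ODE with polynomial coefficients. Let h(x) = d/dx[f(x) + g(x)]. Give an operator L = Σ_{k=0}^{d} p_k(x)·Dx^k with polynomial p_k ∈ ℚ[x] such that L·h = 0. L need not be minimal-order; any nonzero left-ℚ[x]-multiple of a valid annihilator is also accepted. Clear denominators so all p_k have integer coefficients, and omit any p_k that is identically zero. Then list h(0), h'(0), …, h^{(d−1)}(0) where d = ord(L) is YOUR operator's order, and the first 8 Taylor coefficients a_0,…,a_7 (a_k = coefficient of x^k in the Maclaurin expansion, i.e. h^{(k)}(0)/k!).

L = (16 + 16·x) + (-10 - 8·x + 8·x^2)·Dx + (1 - 4·x^2)·Dx^2  (order 2).
h: a_k = 4, 20, 68, 568/3, 1436/3, 17272/15, 120952/45, 1935344/315, …
ICs: h(0) = 4, h′(0) = 20.

f: a_k = -1, -2, -2, -4/3, -2/3, -4/15, -4/45, -8/315, …
g: a_k = 3, 6, 12, 24, 48, 96, 192, 384, …
Weyl lclm of L_f,L_g ⇒ L₀ (ord ≤ 2).
h₀' ⇒ L via d/dx closure of L₀.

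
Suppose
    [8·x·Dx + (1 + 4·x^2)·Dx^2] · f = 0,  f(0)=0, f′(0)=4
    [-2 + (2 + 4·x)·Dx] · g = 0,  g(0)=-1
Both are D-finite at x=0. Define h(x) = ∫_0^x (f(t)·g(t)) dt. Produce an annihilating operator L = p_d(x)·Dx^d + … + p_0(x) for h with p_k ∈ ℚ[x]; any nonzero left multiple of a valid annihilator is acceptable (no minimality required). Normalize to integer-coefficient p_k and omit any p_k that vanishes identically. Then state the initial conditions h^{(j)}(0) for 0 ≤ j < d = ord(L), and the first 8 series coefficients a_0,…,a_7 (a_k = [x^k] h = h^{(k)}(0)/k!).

L = (3 - 8·x - 4·x^2)·Dx + (-2 + 4·x + 24·x^2 + 16·x^3)·Dx^2 + (1 + 4·x + 8·x^2 + 16·x^3 + 16·x^4)·Dx^3  (order 3).
h: a_k = 0, 0, -2, -4/3, 11/6, 2/3, -389/180, -409/210, …
ICs: h(0) = 0, h′(0) = 0, h′′(0) = -4.

f: a_k = 0, 4, 0, -16/3, 0, 64/5, 0, -256/7, …
g: a_k = -1, -1, 1/2, -1/2, 5/8, -7/8, 21/16, -33/16, …
Sym-product of L_f,L_g gives L₀ (≤ ord 2).
h=∫h₀ ⇒ L = L₀·Dx.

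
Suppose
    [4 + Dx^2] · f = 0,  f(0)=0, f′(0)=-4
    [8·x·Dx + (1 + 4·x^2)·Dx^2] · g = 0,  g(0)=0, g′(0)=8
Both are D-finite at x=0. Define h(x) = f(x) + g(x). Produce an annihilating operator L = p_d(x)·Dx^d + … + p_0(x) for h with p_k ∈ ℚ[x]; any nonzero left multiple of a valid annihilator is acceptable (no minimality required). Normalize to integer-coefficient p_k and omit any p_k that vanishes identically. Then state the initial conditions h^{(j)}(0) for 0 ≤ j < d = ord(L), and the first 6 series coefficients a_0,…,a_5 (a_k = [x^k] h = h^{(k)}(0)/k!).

f: a_k = 0, -4, 0, 8/3, 0, -8/15, …
g: a_k = 0, 8, 0, -32/3, 0, 128/5, …
L₀ := lclm(L_f,L_g); ord L₀ ≤ 2+2.
L = (-352·x + 1792·x^3 + 512·x^5)·Dx + (-4 + 112·x^2 + 576·x^4 + 256·x^6)·Dx^2 + (-88·x + 448·x^3 + 128·x^5)·Dx^3 + (-1 + 28·x^2 + 144·x^4 + 64·x^6)·Dx^4  (order 4).
h: a_k = 0, 4, 0, -8, 0, 376/15, …
ICs: h(0) = 0, h′(0) = 4, h′′(0) = 0, h′′′(0) = -48.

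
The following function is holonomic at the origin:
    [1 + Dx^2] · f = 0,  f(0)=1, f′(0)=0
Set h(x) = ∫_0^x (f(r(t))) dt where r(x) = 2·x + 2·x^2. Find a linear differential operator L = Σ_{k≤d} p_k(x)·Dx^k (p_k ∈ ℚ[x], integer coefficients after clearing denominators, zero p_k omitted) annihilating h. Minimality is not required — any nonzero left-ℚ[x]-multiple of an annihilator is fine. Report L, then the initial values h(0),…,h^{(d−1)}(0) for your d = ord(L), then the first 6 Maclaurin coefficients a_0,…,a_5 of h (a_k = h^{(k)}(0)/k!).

f: a_k = 1, 0, -1/2, 0, 1/24, 0, …
h₀=f(r): pull back L_f along r ⇒ L₀.
h=∫₀ˣh₀: take L = L₀·Dx.
L = (4 + 24·x + 48·x^2 + 32·x^3)·Dx - 2·Dx^2 + (1 + 2·x)·Dx^3  (order 3).
h: a_k = 0, 1, 0, -2/3, -1, -4/15, …
ICs: h(0) = 0, h′(0) = 1, h′′(0) = 0.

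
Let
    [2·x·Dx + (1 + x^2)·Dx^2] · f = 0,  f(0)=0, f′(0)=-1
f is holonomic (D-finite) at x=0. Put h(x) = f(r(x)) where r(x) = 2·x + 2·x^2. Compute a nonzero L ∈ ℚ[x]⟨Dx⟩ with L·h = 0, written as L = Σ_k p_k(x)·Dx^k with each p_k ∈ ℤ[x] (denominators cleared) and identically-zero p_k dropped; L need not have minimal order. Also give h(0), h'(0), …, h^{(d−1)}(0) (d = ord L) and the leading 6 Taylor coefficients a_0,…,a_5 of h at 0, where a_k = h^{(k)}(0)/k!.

f: a_k = 0, -1, 0, 1/3, 0, -1/5, …
Substitute x→r, Dx→(1/r')Dx; clear ⇒ L₀.
L = (-2 + 8·x + 32·x^2 + 48·x^3 + 24·x^4)·Dx + (1 + 2·x + 4·x^2 + 16·x^3 + 20·x^4 + 8·x^5)·Dx^2  (order 2).
h: a_k = 0, -2, -2, 8/3, 8, 8/5, …
ICs: h(0) = 0, h′(0) = -2.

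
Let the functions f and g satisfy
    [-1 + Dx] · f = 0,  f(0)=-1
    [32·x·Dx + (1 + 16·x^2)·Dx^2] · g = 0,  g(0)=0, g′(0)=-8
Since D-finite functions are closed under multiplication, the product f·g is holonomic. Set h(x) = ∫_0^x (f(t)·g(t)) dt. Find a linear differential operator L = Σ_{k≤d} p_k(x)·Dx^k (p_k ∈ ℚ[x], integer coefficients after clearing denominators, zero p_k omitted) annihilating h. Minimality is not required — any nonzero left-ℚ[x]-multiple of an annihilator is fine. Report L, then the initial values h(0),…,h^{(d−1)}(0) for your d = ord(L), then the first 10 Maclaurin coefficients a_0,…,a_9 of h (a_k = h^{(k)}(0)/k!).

f: a_k = -1, -1, -1/2, -1/6, -1/24, -1/120, -1/720, -1/5040, -1/40320, -1/362880, …
g: a_k = 0, -8, 0, 128/3, 0, -2048/5, 0, 32768/7, 0, -524288/9, …
f·g: L₀ = L_f ⊗_s L_g, ord ≤ 1·2.
Integrate: L := L₀·Dx.
L = (1 - 32·x + 16·x^2)·Dx + (-2 + 32·x - 32·x^2)·Dx^2 + (1 + 16·x^2)·Dx^3  (order 3).
h: a_k = 0, 0, 4, 8/3, -29/3, -124/15, 1943/30, 3623/63, -940403/1680, -581267/1134, …
ICs: h(0) = 0, h′(0) = 0, h′′(0) = 8.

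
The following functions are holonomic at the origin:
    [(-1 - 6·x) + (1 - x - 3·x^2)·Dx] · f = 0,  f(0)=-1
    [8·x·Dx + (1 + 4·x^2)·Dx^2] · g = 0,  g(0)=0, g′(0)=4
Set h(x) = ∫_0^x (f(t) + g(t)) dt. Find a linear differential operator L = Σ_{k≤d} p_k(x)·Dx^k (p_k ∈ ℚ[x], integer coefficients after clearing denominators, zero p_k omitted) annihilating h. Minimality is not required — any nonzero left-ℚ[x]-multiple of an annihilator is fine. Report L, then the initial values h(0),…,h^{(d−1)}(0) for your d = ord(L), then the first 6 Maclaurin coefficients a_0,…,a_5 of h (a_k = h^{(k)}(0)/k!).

L = (-32 + 128·x + 1488·x^2 + 2880·x^3 + 8424·x^4 + 2592·x^6)·Dx^2 + (25 + 160·x + 214·x^2 + 1188·x^3 + 2628·x^4 + 6264·x^5 + 432·x^6 + 2592·x^7)·Dx^3 + (-4 - 9·x - 54·x^2 + 66·x^3 + x^4 + 444·x^5 + 720·x^6 + 144·x^7 + 432·x^8)·Dx^4  (order 4).
h: a_k = 0, -1, 3/2, -4/3, -37/12, -19/5, …
ICs: h(0) = 0, h′(0) = -1, h′′(0) = 3, h′′′(0) = -8.

f: a_k = -1, -1, -4, -7, -19, -40, …
g: a_k = 0, 4, 0, -16/3, 0, 64/5, …
f+g: L₀ = lclm(L_f,L_g), ord ≤ 1+2.
h=∫h₀ ⇒ L = L₀·Dx.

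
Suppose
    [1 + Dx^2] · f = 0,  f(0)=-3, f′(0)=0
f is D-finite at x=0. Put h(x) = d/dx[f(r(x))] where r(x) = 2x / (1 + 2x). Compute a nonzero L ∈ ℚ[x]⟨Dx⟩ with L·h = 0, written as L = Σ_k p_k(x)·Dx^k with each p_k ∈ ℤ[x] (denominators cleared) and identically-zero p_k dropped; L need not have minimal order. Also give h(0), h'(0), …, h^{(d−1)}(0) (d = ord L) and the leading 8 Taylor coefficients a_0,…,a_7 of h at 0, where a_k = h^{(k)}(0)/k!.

f: a_k = -3, 0, 3/2, 0, -1/8, 0, 1/240, 0, …
Substitute x→r, Dx→(1/r')Dx; clear ⇒ L₀.
h=h₀': d/dx-closure on L₀ ⇒ L.
L = (28 + 96·x + 96·x^2) + (12 + 72·x + 144·x^2 + 96·x^3)·Dx + (1 + 8·x + 24·x^2 + 32·x^3 + 16·x^4)·Dx^2  (order 2).
h: a_k = 0, 12, -72, 280, -880, 12008/5, -29232/5, 267184/21, …
ICs: h(0) = 0, h′(0) = 12.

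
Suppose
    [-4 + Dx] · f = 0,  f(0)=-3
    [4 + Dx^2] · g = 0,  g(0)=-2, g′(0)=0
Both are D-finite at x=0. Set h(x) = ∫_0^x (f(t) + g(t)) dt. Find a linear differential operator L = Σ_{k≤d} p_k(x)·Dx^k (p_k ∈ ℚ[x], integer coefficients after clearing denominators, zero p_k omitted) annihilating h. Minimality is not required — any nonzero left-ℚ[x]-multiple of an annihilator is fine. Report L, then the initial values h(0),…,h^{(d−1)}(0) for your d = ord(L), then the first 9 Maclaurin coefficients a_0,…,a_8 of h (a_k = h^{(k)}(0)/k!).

L = -16·Dx + 4·Dx^2 - 4·Dx^3 + Dx^4  (order 4).
h: a_k = 0, -5, -6, -20/3, -8, -20/3, -64/15, -152/63, -128/105, …
ICs: h(0) = 0, h′(0) = -5, h′′(0) = -12, h′′′(0) = -40.

f: a_k = -3, -12, -24, -32, -32, -128/5, -256/15, -1024/105, -512/105, …
g: a_k = -2, 0, 4, 0, -4/3, 0, 8/45, 0, -4/315, …
h₀=f+g: left-lcm gives L₀, ord ≤ 3.
h=∫h₀ ⇒ L = L₀·Dx.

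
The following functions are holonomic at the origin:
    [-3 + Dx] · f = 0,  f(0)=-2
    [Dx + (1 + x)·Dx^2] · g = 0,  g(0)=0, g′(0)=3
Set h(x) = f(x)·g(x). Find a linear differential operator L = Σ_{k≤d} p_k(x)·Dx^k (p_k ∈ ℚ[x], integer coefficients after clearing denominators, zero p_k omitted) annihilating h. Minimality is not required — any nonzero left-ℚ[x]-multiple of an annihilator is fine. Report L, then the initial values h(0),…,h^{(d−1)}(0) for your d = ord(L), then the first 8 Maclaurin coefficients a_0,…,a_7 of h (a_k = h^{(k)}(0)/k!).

f: a_k = -2, -6, -9, -9, -27/4, -81/20, -81/40, -243/280, …
g: a_k = 0, 3, -3/2, 1, -3/4, 3/5, -1/2, 3/7, …
f·g: L₀ = L_f ⊗_s L_g, ord ≤ 1·2.
L = (6 + 9·x) + (-5 - 6·x)·Dx + (1 + x)·Dx^2  (order 2).
h: a_k = 0, -6, -15, -20, -18, -249/20, -55/8, -114/35, …
ICs: h(0) = 0, h′(0) = -6.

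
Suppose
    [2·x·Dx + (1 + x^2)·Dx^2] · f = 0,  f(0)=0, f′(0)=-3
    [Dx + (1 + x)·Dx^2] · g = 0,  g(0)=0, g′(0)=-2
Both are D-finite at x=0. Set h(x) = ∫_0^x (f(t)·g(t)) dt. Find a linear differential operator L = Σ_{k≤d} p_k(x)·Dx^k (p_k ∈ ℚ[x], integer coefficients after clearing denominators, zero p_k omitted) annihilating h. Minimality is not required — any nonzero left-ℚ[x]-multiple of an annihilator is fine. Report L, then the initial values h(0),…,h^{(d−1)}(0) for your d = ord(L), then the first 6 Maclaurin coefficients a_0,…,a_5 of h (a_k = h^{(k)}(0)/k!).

f: a_k = 0, -3, 0, 1, 0, -3/5, …
g: a_k = 0, -2, 1, -2/3, 1/2, -2/5, …
Product ⇒ symmetric product L₀, ord ≤ 4.
∫: right-multiply L₀ by Dx.
L = (24 + 44·x + 80·x^2 + 156·x^3 + 120·x^4 + 52·x^5 + 4·x^7)·Dx^2 + (18 + 124·x + 308·x^2 + 484·x^3 + 544·x^4 + 372·x^5 + 140·x^6 + 12·x^7 + 14·x^8)·Dx^3 + (12 + 64·x + 192·x^2 + 312·x^3 + 360·x^4 + 312·x^5 + 192·x^6 + 72·x^7 + 12·x^8 + 8·x^9)·Dx^4 + (5 + 18·x + 37·x^2 + 56·x^3 + 66·x^4 + 60·x^5 + 42·x^6 + 24·x^7 + 9·x^8 + 2·x^9 + x^10)·Dx^5  (order 5).
h: a_k = 0, 0, 0, 2, -3/4, 0, …
ICs: h(0) = 0, h′(0) = 0, h′′(0) = 0, h′′′(0) = 12, h′′′′(0) = -18.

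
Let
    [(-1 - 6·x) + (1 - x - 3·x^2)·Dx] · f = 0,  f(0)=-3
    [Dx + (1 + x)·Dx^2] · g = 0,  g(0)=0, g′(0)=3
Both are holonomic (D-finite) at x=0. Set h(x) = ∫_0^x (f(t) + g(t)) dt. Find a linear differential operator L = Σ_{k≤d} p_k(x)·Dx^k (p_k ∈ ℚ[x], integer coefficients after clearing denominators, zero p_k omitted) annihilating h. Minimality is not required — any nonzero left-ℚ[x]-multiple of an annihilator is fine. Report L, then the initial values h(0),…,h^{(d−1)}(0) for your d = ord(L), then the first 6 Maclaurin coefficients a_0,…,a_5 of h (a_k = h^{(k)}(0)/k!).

f: a_k = -3, -3, -12, -21, -57, -120, …
g: a_k = 0, 3, -3/2, 1, -3/4, 3/5, …
Weyl lclm of L_f,L_g ⇒ L₀ (ord ≤ 3).
Integrate: L := L₀·Dx.
L = (58 + 350·x + 636·x^2 + 756·x^3 + 324·x^4)·Dx^2 + (40 + 364·x + 976·x^2 + 1632·x^3 + 1530·x^4 + 540·x^5)·Dx^3 + (-9 - 31·x - 27·x^2 + 115·x^3 + 345·x^4 + 333·x^5 + 108·x^6)·Dx^4  (order 4).
h: a_k = 0, -3, 0, -9/2, -5, -231/20, …
ICs: h(0) = 0, h′(0) = -3, h′′(0) = 0, h′′′(0) = -27.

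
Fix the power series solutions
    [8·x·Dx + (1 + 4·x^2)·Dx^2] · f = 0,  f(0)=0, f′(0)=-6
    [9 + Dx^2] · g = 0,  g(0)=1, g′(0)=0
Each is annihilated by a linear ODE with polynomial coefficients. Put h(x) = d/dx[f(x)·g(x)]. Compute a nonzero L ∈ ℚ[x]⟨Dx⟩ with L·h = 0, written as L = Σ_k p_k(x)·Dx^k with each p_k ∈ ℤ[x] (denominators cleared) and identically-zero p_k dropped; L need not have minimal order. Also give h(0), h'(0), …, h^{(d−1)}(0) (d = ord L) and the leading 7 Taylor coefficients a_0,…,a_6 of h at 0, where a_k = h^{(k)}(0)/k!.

f: a_k = 0, -6, 0, 8, 0, -96/5, 0, …
g: a_k = 1, 0, -9/2, 0, 27/8, 0, -81/80, …
h₀=f·g: eliminate ⇒ L₀, order ≤ 2·2.
h₀' ⇒ L via d/dx closure of L₀.
L = (134325 + 1685016·x^2 + 9665136·x^4 + 17604864·x^6 + 22954752·x^8 + 28366848·x^10 + 26873856·x^12) + (77328·x + 1187136·x^3 + 5460480·x^5 + 10782720·x^7 + 14929920·x^9 + 11943936·x^11)·Dx + (17850 + 242160·x^2 + 1468896·x^4 + 3414528·x^6 + 5764608·x^8 + 7630848·x^10 + 5971968·x^12)·Dx^2 + (8592·x + 131904·x^3 + 606720·x^5 + 1198080·x^7 + 1658880·x^9 + 1327104·x^11)·Dx^3 + (325 + 6104·x^2 + 43888·x^4 + 162048·x^6 + 357120·x^8 + 497664·x^10 + 331776·x^12)·Dx^4  (order 4).
h: a_k = -6, 0, 105, 0, -1509/4, 0, 48813/40, …
ICs: h(0) = -6, h′(0) = 0, h′′(0) = 210, h′′′(0) = 0.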